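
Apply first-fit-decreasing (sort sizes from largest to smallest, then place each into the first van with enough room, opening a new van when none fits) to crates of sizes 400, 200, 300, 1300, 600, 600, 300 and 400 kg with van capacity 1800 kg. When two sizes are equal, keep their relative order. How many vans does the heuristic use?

3

Sorted descending: 1300, 600, 600, 400, 400, 300, 300, 200.
  1300 → van 1 (new)  [load 1300/1800]
  600 → van 2 (new)  [load 600/1800]
  600 → van 2  [load 1200/1800]
  400 → van 1  [load 1700/1800]
  400 → van 2  [load 1600/1800]
  300 → van 3 (new)  [load 300/1800]
  300 → van 3  [load 600/1800]
  200 → van 2  [load 1800/1800]
3 vans opened.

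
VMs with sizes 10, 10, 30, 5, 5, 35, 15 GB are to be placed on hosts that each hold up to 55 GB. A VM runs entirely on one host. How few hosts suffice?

Total = 35 + 30 + 15 + 10 + 10 + 5 + 5 = 110 GB.
Lower bound: ⌈110/55⌉ = 2 hosts.
A packing using 2 hosts:
  host 1: 35 + 15 + 5 = 55
  host 2: 30 + 10 + 10 + 5 = 55
This matches the lower bound, so 2 is optimal.

2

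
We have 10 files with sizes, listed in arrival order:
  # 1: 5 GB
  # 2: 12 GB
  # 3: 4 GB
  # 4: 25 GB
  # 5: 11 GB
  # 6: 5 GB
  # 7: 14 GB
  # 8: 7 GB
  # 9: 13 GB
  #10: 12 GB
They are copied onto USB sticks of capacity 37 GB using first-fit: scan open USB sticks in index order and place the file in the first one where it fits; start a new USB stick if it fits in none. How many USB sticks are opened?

  5 → USB stick 1 (new)  [load 5/37]
  12 → USB stick 1  [load 17/37]
  4 → USB stick 1  [load 21/37]
  25 → USB stick 2 (new)  [load 25/37]
  11 → USB stick 1  [load 32/37]
  5 → USB stick 1  [load 37/37]
  14 → USB stick 3 (new)  [load 14/37]
  7 → USB stick 2  [load 32/37]
  13 → USB stick 3  [load 27/37]
  12 → USB stick 4 (new)  [load 12/37]
4 USB sticks opened.

4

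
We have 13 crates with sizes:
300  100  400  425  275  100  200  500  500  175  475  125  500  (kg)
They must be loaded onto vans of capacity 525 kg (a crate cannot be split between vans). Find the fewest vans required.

Total = 500 + 500 + 500 + 475 + 425 + 400 + 300 + 275 + 200 + 175 + 125 + 100 + 100 = 4075 kg.
Lower bound: ⌈4075/525⌉ = 8 vans.
A packing using 9 vans:
  van 1: 500 = 500
  van 2: 500 = 500
  van 3: 500 = 500
  van 4: 475 = 475
  van 5: 425 + 100 = 525
  van 6: 400 + 125 = 525
  van 7: 300 + 200 = 500
  van 8: 275 + 175 = 450
  van 9: 100 = 100
No arrangement into 8 vans stays within capacity, so 9 is optimal.

9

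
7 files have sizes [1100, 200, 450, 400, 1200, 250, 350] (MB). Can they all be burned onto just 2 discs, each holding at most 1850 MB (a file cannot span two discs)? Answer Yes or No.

Total = 3950 MB; ⌈3950/1850⌉ = 3.
At least 3 discs are required, but only 2 are allowed.

No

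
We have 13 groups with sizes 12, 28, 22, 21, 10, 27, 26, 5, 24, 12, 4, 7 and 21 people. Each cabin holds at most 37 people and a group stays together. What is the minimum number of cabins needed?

7

Total = 28 + 27 + 26 + 24 + 22 + 21 + 21 + 12 + 12 + 10 + 7 + 5 + 4 = 219 people.
Lower bound: ⌈219/37⌉ = 6 cabins.
Also, 7 groups each exceed 37/2 people, and no two of those can share a cabin, so at least 7 cabins are needed.
A packing using 7 cabins:
  cabin 1: 28 + 7 = 35
  cabin 2: 27 + 10 = 37
  cabin 3: 26 + 5 + 4 = 35
  cabin 4: 24 + 12 = 36
  cabin 5: 22 + 12 = 34
  cabin 6: 21 = 21
  cabin 7: 21 = 21
This matches the lower bound, so 7 is optimal.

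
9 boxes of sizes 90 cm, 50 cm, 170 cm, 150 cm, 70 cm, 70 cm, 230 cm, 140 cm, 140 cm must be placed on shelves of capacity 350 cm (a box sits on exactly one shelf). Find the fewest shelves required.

Total = 230 + 170 + 150 + 140 + 140 + 90 + 70 + 70 + 50 = 1110 cm.
Lower bound: ⌈1110/350⌉ = 4 shelves.
A packing using 4 shelves:
  shelf 1: 230 + 90 = 320
  shelf 2: 170 + 150 = 320
  shelf 3: 140 + 140 + 70 = 350
  shelf 4: 70 + 50 = 120
This matches the lower bound, so 4 is optimal.

4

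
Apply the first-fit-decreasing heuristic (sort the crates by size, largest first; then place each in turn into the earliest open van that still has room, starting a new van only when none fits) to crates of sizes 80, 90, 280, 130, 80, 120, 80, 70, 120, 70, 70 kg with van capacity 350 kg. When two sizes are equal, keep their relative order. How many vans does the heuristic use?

4

Sorted descending: 280, 130, 120, 120, 90, 80, 80, 80, 70, 70, 70.
  280 → van 1 (new)  [load 280/350]
  130 → van 2 (new)  [load 130/350]
  120 → van 2  [load 250/350]
  120 → van 3 (new)  [load 120/350]
  90 → van 2  [load 340/350]
  80 → van 3  [load 200/350]
  80 → van 3  [load 280/350]
  80 → van 4 (new)  [load 80/350]
  70 → van 1  [load 350/350]
  70 → van 3  [load 350/350]
  70 → van 4  [load 150/350]
4 vans opened.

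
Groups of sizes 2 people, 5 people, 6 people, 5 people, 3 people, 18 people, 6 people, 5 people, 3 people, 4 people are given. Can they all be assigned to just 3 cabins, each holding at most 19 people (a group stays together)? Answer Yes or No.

No

Total = 57 people; ⌈57/19⌉ = 3.
The bound of 3 does not rule out 3, but exhaustive search shows no assignment into 3 cabins of capacity 19 people exists — the minimum is 4.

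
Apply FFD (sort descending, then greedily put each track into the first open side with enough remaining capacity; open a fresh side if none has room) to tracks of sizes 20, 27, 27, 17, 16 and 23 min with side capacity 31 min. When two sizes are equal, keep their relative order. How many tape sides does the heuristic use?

6

Sorted descending: 27, 27, 23, 20, 17, 16.
  27 → side 1 (new)  [load 27/31]
  27 → side 2 (new)  [load 27/31]
  23 → side 3 (new)  [load 23/31]
  20 → side 4 (new)  [load 20/31]
  17 → side 5 (new)  [load 17/31]
  16 → side 6 (new)  [load 16/31]
6 tape sides opened.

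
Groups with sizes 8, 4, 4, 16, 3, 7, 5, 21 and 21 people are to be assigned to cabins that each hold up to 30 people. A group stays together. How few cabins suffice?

Total = 21 + 21 + 16 + 8 + 7 + 5 + 4 + 4 + 3 = 89 people.
Lower bound: ⌈89/30⌉ = 3 cabins.
A packing using 3 cabins:
  cabin 1: 21 + 8 = 29
  cabin 2: 21 + 5 + 4 = 30
  cabin 3: 16 + 7 + 4 + 3 = 30
This matches the lower bound, so 3 is optimal.

3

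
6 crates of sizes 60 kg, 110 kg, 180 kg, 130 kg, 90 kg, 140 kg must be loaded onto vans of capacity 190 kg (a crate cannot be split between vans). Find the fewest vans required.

5

Total = 180 + 140 + 130 + 110 + 90 + 60 = 710 kg.
Lower bound: ⌈710/190⌉ = 4 vans.
A packing using 5 vans:
  van 1: 180 = 180
  van 2: 140 = 140
  van 3: 130 + 60 = 190
  van 4: 110 = 110
  van 5: 90 = 90
No arrangement into 4 vans stays within capacity, so 5 is optimal.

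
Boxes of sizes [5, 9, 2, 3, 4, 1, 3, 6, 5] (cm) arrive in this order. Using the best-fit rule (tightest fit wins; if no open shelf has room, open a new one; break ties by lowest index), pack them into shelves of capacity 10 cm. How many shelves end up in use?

  5 → shelf 1 (new)  [load 5/10]
  9 → shelf 2 (new)  [load 9/10]
  2 → shelf 1  [load 7/10]
  3 → shelf 1  [load 10/10]
  4 → shelf 3 (new)  [load 4/10]
  1 → shelf 2  [load 10/10]
  3 → shelf 3  [load 7/10]
  6 → shelf 4 (new)  [load 6/10]
  5 → shelf 5 (new)  [load 5/10]
5 shelves opened.

5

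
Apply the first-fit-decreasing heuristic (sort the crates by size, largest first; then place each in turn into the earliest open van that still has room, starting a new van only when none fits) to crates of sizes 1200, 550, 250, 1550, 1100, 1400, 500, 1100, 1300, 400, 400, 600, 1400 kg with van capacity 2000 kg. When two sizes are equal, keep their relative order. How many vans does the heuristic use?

7

Sorted descending: 1550, 1400, 1400, 1300, 1200, 1100, 1100, 600, 550, 500, 400, 400, 250.
  1550 → van 1 (new)  [load 1550/2000]
  1400 → van 2 (new)  [load 1400/2000]
  1400 → van 3 (new)  [load 1400/2000]
  1300 → van 4 (new)  [load 1300/2000]
  1200 → van 5 (new)  [load 1200/2000]
  1100 → van 6 (new)  [load 1100/2000]
  1100 → van 7 (new)  [load 1100/2000]
  600 → van 2  [load 2000/2000]
  550 → van 3  [load 1950/2000]
  500 → van 4  [load 1800/2000]
  400 → van 1  [load 1950/2000]
  400 → van 5  [load 1600/2000]
  250 → van 5  [load 1850/2000]
7 vans opened.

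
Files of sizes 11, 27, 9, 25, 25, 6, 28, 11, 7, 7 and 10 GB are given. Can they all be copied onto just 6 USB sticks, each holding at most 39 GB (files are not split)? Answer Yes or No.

A valid assignment using 5 USB sticks:
  USB stick 1: 28 + 11 = 39
  USB stick 2: 27 + 11 = 38
  USB stick 3: 25 + 10 = 35
  USB stick 4: 25 + 9 = 34
  USB stick 5: 7 + 7 + 6 = 20
That uses only 5 ≤ 6, so 6 USB sticks are enough.

Yes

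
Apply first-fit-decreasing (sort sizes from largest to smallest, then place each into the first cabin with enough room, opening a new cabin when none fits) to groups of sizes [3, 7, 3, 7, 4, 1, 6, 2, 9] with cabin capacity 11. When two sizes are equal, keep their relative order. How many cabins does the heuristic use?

Sorted descending: 9, 7, 7, 6, 4, 3, 3, 2, 1.
  9 → cabin 1 (new)  [load 9/11]
  7 → cabin 2 (new)  [load 7/11]
  7 → cabin 3 (new)  [load 7/11]
  6 → cabin 4 (new)  [load 6/11]
  4 → cabin 2  [load 11/11]
  3 → cabin 3  [load 10/11]
  3 → cabin 4  [load 9/11]
  2 → cabin 1  [load 11/11]
  1 → cabin 3  [load 11/11]
4 cabins opened.

4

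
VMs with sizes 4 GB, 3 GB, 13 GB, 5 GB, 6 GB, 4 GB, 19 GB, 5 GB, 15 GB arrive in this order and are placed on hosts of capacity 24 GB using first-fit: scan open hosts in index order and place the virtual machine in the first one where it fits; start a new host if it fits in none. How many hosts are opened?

4

  4 → host 1 (new)  [load 4/24]
  3 → host 1  [load 7/24]
  13 → host 1  [load 20/24]
  5 → host 2 (new)  [load 5/24]
  6 → host 2  [load 11/24]
  4 → host 1  [load 24/24]
  19 → host 3 (new)  [load 19/24]
  5 → host 2  [load 16/24]
  15 → host 4 (new)  [load 15/24]
4 hosts opened.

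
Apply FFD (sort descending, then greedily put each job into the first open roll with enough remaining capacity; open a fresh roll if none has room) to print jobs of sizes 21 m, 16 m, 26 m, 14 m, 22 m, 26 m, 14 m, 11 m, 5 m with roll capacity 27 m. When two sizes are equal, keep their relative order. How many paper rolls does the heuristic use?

Sorted descending: 26, 26, 22, 21, 16, 14, 14, 11, 5.
  26 → roll 1 (new)  [load 26/27]
  26 → roll 2 (new)  [load 26/27]
  22 → roll 3 (new)  [load 22/27]
  21 → roll 4 (new)  [load 21/27]
  16 → roll 5 (new)  [load 16/27]
  14 → roll 6 (new)  [load 14/27]
  14 → roll 7 (new)  [load 14/27]
  11 → roll 5  [load 27/27]
  5 → roll 3  [load 27/27]
7 paper rolls opened.

7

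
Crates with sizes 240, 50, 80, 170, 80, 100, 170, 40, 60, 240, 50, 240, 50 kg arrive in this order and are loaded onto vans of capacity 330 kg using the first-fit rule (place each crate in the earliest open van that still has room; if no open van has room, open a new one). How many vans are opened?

5

  240 → van 1 (new)  [load 240/330]
  50 → van 1  [load 290/330]
  80 → van 2 (new)  [load 80/330]
  170 → van 2  [load 250/330]
  80 → van 2  [load 330/330]
  100 → van 3 (new)  [load 100/330]
  170 → van 3  [load 270/330]
  40 → van 1  [load 330/330]
  60 → van 3  [load 330/330]
  240 → van 4 (new)  [load 240/330]
  50 → van 4  [load 290/330]
  240 → van 5 (new)  [load 240/330]
  50 → van 5  [load 290/330]
5 vans opened.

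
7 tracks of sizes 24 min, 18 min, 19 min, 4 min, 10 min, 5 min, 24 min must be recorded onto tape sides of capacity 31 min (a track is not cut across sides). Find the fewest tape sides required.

Total = 24 + 24 + 19 + 18 + 10 + 5 + 4 = 104 min.
Lower bound: ⌈104/31⌉ = 4 tape sides.
A packing using 4 tape sides:
  side 1: 24 + 5 = 29
  side 2: 24 + 4 = 28
  side 3: 19 + 10 = 29
  side 4: 18 = 18
This matches the lower bound, so 4 is optimal.

4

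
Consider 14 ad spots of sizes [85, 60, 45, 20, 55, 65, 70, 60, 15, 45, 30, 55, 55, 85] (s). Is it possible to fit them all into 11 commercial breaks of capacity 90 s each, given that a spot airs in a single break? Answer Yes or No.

Yes

A valid assignment using 10 commercial breaks:
  break 1: 85 = 85
  break 2: 85 = 85
  break 3: 70 + 20 = 90
  break 4: 65 + 15 = 80
  break 5: 60 + 30 = 90
  break 6: 60 = 60
  break 7: 55 = 55
  break 8: 55 = 55
  break 9: 55 = 55
  break 10: 45 + 45 = 90
That uses only 10 ≤ 11, so 11 commercial breaks are enough.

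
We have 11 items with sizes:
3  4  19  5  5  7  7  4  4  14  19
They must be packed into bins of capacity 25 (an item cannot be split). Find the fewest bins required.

4

Total = 19 + 19 + 14 + 7 + 7 + 5 + 5 + 4 + 4 + 4 + 3 = 91.
Lower bound: ⌈91/25⌉ = 4 bins.
A packing using 4 bins:
  bin 1: 19 + 5 = 24
  bin 2: 19 + 5 = 24
  bin 3: 14 + 7 + 4 = 25
  bin 4: 7 + 4 + 4 + 3 = 18
This matches the lower bound, so 4 is optimal.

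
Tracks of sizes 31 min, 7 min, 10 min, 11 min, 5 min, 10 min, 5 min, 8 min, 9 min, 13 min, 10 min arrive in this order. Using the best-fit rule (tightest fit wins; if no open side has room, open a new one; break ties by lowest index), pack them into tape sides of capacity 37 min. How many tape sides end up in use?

  31 → side 1 (new)  [load 31/37]
  7 → side 2 (new)  [load 7/37]
  10 → side 2  [load 17/37]
  11 → side 2  [load 28/37]
  5 → side 1  [load 36/37]
  10 → side 3 (new)  [load 10/37]
  5 → side 2  [load 33/37]
  8 → side 3  [load 18/37]
  9 → side 3  [load 27/37]
  13 → side 4 (new)  [load 13/37]
  10 → side 3  [load 37/37]
4 tape sides opened.

4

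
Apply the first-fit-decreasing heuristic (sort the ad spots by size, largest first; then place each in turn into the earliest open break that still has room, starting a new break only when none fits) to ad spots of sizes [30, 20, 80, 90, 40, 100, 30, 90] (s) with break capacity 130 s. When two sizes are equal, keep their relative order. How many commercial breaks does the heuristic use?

4

Sorted descending: 100, 90, 90, 80, 40, 30, 30, 20.
  100 → break 1 (new)  [load 100/130]
  90 → break 2 (new)  [load 90/130]
  90 → break 3 (new)  [load 90/130]
  80 → break 4 (new)  [load 80/130]
  40 → break 2  [load 130/130]
  30 → break 1  [load 130/130]
  30 → break 3  [load 120/130]
  20 → break 4  [load 100/130]
4 commercial breaks opened.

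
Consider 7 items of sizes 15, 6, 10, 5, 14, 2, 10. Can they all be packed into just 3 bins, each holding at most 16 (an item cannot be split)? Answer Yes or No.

Total = 62; ⌈62/16⌉ = 4.
At least 4 bins are required, but only 3 are allowed.

No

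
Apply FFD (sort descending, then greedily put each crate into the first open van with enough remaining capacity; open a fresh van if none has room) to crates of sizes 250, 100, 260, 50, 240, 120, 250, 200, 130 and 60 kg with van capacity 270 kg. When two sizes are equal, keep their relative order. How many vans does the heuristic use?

Sorted descending: 260, 250, 250, 240, 200, 130, 120, 100, 60, 50.
  260 → van 1 (new)  [load 260/270]
  250 → van 2 (new)  [load 250/270]
  250 → van 3 (new)  [load 250/270]
  240 → van 4 (new)  [load 240/270]
  200 → van 5 (new)  [load 200/270]
  130 → van 6 (new)  [load 130/270]
  120 → van 6  [load 250/270]
  100 → van 7 (new)  [load 100/270]
  60 → van 5  [load 260/270]
  50 → van 7  [load 150/270]
7 vans opened.

7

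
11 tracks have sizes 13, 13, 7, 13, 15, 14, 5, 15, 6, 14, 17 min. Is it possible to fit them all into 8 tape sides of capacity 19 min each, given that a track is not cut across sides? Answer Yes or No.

Total = 132 min; ⌈132/19⌉ = 7.
8 tracks each exceed half the capacity and cannot share a side, forcing at least 8 tape sides.
The bound of 8 does not rule out 8, but exhaustive search shows no assignment into 8 tape sides of capacity 19 min exists — the minimum is 9.

No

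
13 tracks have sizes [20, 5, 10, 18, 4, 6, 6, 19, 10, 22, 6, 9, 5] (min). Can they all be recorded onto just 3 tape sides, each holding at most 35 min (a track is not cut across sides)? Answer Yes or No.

No

Total = 140 min; ⌈140/35⌉ = 4.
At least 4 tape sides are required, but only 3 are allowed.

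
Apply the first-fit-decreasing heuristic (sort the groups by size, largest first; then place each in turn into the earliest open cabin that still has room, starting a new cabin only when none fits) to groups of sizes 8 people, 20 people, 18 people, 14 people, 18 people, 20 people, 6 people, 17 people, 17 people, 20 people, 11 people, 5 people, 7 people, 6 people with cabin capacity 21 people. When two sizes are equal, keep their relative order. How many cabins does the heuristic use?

10

Sorted descending: 20, 20, 20, 18, 18, 17, 17, 14, 11, 8, 7, 6, 6, 5.
  20 → cabin 1 (new)  [load 20/21]
  20 → cabin 2 (new)  [load 20/21]
  20 → cabin 3 (new)  [load 20/21]
  18 → cabin 4 (new)  [load 18/21]
  18 → cabin 5 (new)  [load 18/21]
  17 → cabin 6 (new)  [load 17/21]
  17 → cabin 7 (new)  [load 17/21]
  14 → cabin 8 (new)  [load 14/21]
  11 → cabin 9 (new)  [load 11/21]
  8 → cabin 9  [load 19/21]
  7 → cabin 8  [load 21/21]
  6 → cabin 10 (new)  [load 6/21]
  6 → cabin 10  [load 12/21]
  5 → cabin 10  [load 17/21]
10 cabins opened.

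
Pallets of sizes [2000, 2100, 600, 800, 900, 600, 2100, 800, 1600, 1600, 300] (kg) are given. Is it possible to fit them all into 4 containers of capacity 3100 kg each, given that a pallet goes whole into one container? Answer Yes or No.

No

Total = 13400 kg; ⌈13400/3100⌉ = 5.
At least 5 containers are required, but only 4 are allowed.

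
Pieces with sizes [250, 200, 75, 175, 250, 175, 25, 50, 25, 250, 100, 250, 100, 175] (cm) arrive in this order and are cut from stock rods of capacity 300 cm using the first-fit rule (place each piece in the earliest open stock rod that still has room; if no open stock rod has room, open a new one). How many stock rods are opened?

  250 → stock rod 1 (new)  [load 250/300]
  200 → stock rod 2 (new)  [load 200/300]
  75 → stock rod 2  [load 275/300]
  175 → stock rod 3 (new)  [load 175/300]
  250 → stock rod 4 (new)  [load 250/300]
  175 → stock rod 5 (new)  [load 175/300]
  25 → stock rod 1  [load 275/300]
  50 → stock rod 3  [load 225/300]
  25 → stock rod 1  [load 300/300]
  250 → stock rod 6 (new)  [load 250/300]
  100 → stock rod 5  [load 275/300]
  250 → stock rod 7 (new)  [load 250/300]
  100 → stock rod 8 (new)  [load 100/300]
  175 → stock rod 8  [load 275/300]
8 stock rods opened.

8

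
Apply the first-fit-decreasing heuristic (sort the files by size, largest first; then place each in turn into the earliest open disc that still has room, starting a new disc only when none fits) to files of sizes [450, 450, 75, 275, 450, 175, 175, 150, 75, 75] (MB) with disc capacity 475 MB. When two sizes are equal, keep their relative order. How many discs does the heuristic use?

6

Sorted descending: 450, 450, 450, 275, 175, 175, 150, 75, 75, 75.
  450 → disc 1 (new)  [load 450/475]
  450 → disc 2 (new)  [load 450/475]
  450 → disc 3 (new)  [load 450/475]
  275 → disc 4 (new)  [load 275/475]
  175 → disc 4  [load 450/475]
  175 → disc 5 (new)  [load 175/475]
  150 → disc 5  [load 325/475]
  75 → disc 5  [load 400/475]
  75 → disc 5  [load 475/475]
  75 → disc 6 (new)  [load 75/475]
6 discs opened.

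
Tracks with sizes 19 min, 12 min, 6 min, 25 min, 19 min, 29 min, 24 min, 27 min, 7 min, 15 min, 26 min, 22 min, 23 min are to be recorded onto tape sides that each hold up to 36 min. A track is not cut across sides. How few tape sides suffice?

Total = 29 + 27 + 26 + 25 + 24 + 23 + 22 + 19 + 19 + 15 + 12 + 7 + 6 = 254 min.
Lower bound: ⌈254/36⌉ = 8 tape sides.
Also, 9 tracks each exceed 18 min, and no two of those can share a side, so at least 9 tape sides are needed.
A packing using 9 tape sides:
  side 1: 29 + 7 = 36
  side 2: 27 + 6 = 33
  side 3: 26 = 26
  side 4: 25 = 25
  side 5: 24 + 12 = 36
  side 6: 23 = 23
  side 7: 22 = 22
  side 8: 19 + 15 = 34
  side 9: 19 = 19
This matches the lower bound, so 9 is optimal.

9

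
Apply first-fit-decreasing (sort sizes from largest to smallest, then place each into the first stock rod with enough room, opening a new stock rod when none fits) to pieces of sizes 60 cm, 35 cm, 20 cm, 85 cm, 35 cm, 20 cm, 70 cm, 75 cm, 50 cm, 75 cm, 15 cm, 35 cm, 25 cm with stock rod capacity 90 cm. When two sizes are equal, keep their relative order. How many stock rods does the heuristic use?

7

Sorted descending: 85, 75, 75, 70, 60, 50, 35, 35, 35, 25, 20, 20, 15.
  85 → stock rod 1 (new)  [load 85/90]
  75 → stock rod 2 (new)  [load 75/90]
  75 → stock rod 3 (new)  [load 75/90]
  70 → stock rod 4 (new)  [load 70/90]
  60 → stock rod 5 (new)  [load 60/90]
  50 → stock rod 6 (new)  [load 50/90]
  35 → stock rod 6  [load 85/90]
  35 → stock rod 7 (new)  [load 35/90]
  35 → stock rod 7  [load 70/90]
  25 → stock rod 5  [load 85/90]
  20 → stock rod 4  [load 90/90]
  20 → stock rod 7  [load 90/90]
  15 → stock rod 2  [load 90/90]
7 stock rods opened.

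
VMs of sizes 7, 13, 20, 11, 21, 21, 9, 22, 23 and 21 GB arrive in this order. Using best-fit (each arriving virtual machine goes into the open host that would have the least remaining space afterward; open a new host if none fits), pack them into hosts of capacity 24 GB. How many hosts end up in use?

  7 → host 1 (new)  [load 7/24]
  13 → host 1  [load 20/24]
  20 → host 2 (new)  [load 20/24]
  11 → host 3 (new)  [load 11/24]
  21 → host 4 (new)  [load 21/24]
  21 → host 5 (new)  [load 21/24]
  9 → host 3  [load 20/24]
  22 → host 6 (new)  [load 22/24]
  23 → host 7 (new)  [load 23/24]
  21 → host 8 (new)  [load 21/24]
8 hosts opened.

8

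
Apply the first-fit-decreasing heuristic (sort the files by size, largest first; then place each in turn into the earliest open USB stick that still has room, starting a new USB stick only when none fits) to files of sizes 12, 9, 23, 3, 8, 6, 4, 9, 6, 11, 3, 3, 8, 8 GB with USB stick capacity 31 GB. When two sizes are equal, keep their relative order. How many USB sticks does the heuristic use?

4

Sorted descending: 23, 12, 11, 9, 9, 8, 8, 8, 6, 6, 4, 3, 3, 3.
  23 → USB stick 1 (new)  [load 23/31]
  12 → USB stick 2 (new)  [load 12/31]
  11 → USB stick 2  [load 23/31]
  9 → USB stick 3 (new)  [load 9/31]
  9 → USB stick 3  [load 18/31]
  8 → USB stick 1  [load 31/31]
  8 → USB stick 2  [load 31/31]
  8 → USB stick 3  [load 26/31]
  6 → USB stick 4 (new)  [load 6/31]
  6 → USB stick 4  [load 12/31]
  4 → USB stick 3  [load 30/31]
  3 → USB stick 4  [load 15/31]
  3 → USB stick 4  [load 18/31]
  3 → USB stick 4  [load 21/31]
4 USB sticks opened.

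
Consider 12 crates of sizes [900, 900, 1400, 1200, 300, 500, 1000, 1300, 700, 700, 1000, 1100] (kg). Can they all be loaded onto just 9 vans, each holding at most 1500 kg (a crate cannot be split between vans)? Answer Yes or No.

Yes

A valid assignment using 9 vans:
  van 1: 1400 = 1400
  van 2: 1300 = 1300
  van 3: 1200 + 300 = 1500
  van 4: 1100 = 1100
  van 5: 1000 + 500 = 1500
  van 6: 1000 = 1000
  van 7: 900 = 900
  van 8: 900 = 900
  van 9: 700 + 700 = 1400
Every load is within 1500 kg, so 9 vans suffice.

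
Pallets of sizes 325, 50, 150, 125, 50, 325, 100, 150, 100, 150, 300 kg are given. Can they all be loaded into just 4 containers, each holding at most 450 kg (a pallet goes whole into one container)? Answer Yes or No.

Total = 1825 kg; ⌈1825/450⌉ = 5.
At least 5 containers are required, but only 4 are allowed.

No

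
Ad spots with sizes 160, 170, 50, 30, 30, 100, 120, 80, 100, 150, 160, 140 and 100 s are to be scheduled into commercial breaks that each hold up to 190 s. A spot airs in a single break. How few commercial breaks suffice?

9

Total = 170 + 160 + 160 + 150 + 140 + 120 + 100 + 100 + 100 + 80 + 50 + 30 + 30 = 1390 s.
Lower bound: ⌈1390/190⌉ = 8 commercial breaks.
Also, 9 ad spots each exceed 95 s, and no two of those can share a break, so at least 9 commercial breaks are needed.
A packing using 9 commercial breaks:
  break 1: 170 = 170
  break 2: 160 + 30 = 190
  break 3: 160 + 30 = 190
  break 4: 150 = 150
  break 5: 140 + 50 = 190
  break 6: 120 = 120
  break 7: 100 + 80 = 180
  break 8: 100 = 100
  break 9: 100 = 100
This matches the lower bound, so 9 is optimal.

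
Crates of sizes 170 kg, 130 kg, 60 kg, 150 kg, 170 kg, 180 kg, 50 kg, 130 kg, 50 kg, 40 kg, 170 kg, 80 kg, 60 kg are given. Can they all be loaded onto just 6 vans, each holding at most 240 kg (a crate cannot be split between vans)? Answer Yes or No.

No

Total = 1440 kg; ⌈1440/240⌉ = 6.
7 crates each exceed half the capacity and cannot share a van, forcing at least 7 vans.
At least 7 vans are required, but only 6 are allowed.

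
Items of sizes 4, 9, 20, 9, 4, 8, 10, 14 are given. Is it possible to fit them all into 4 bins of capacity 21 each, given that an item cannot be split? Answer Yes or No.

Yes

A valid assignment using 4 bins:
  bin 1: 20 = 20
  bin 2: 14 + 4 = 18
  bin 3: 10 + 9 = 19
  bin 4: 9 + 8 + 4 = 21
Every load is within 21, so 4 bins suffice.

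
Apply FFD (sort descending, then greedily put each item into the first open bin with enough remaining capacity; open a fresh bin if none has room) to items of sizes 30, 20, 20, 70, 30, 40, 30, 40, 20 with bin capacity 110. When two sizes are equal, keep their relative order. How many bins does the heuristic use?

3

Sorted descending: 70, 40, 40, 30, 30, 30, 20, 20, 20.
  70 → bin 1 (new)  [load 70/110]
  40 → bin 1  [load 110/110]
  40 → bin 2 (new)  [load 40/110]
  30 → bin 2  [load 70/110]
  30 → bin 2  [load 100/110]
  30 → bin 3 (new)  [load 30/110]
  20 → bin 3  [load 50/110]
  20 → bin 3  [load 70/110]
  20 → bin 3  [load 90/110]
3 bins opened.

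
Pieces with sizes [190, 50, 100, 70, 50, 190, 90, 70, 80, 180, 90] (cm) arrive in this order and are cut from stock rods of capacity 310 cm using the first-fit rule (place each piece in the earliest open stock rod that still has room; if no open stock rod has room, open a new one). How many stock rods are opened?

  190 → stock rod 1 (new)  [load 190/310]
  50 → stock rod 1  [load 240/310]
  100 → stock rod 2 (new)  [load 100/310]
  70 → stock rod 1  [load 310/310]
  50 → stock rod 2  [load 150/310]
  190 → stock rod 3 (new)  [load 190/310]
  90 → stock rod 2  [load 240/310]
  70 → stock rod 2  [load 310/310]
  80 → stock rod 3  [load 270/310]
  180 → stock rod 4 (new)  [load 180/310]
  90 → stock rod 4  [load 270/310]
4 stock rods opened.

4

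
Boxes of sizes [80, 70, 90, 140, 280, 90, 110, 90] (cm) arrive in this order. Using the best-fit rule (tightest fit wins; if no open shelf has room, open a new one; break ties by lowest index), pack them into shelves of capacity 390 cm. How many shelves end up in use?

  80 → shelf 1 (new)  [load 80/390]
  70 → shelf 1  [load 150/390]
  90 → shelf 1  [load 240/390]
  140 → shelf 1  [load 380/390]
  280 → shelf 2 (new)  [load 280/390]
  90 → shelf 2  [load 370/390]
  110 → shelf 3 (new)  [load 110/390]
  90 → shelf 3  [load 200/390]
3 shelves opened.

3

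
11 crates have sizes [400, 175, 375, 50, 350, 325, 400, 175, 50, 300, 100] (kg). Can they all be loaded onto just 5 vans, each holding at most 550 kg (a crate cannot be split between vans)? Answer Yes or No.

No

Total = 2700 kg; ⌈2700/550⌉ = 5.
6 crates each exceed half the capacity and cannot share a van, forcing at least 6 vans.
At least 6 vans are required, but only 5 are allowed.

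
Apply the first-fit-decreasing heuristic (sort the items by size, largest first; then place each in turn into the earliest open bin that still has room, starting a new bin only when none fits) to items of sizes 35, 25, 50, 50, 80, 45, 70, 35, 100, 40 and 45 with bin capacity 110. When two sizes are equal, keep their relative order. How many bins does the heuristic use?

6

Sorted descending: 100, 80, 70, 50, 50, 45, 45, 40, 35, 35, 25.
  100 → bin 1 (new)  [load 100/110]
  80 → bin 2 (new)  [load 80/110]
  70 → bin 3 (new)  [load 70/110]
  50 → bin 4 (new)  [load 50/110]
  50 → bin 4  [load 100/110]
  45 → bin 5 (new)  [load 45/110]
  45 → bin 5  [load 90/110]
  40 → bin 3  [load 110/110]
  35 → bin 6 (new)  [load 35/110]
  35 → bin 6  [load 70/110]
  25 → bin 2  [load 105/110]
6 bins opened.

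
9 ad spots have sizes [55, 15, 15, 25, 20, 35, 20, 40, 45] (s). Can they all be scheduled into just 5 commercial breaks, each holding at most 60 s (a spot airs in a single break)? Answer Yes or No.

A valid assignment using 5 commercial breaks:
  break 1: 55 = 55
  break 2: 45 + 15 = 60
  break 3: 40 + 20 = 60
  break 4: 35 + 25 = 60
  break 5: 20 + 15 = 35
Every load is within 60 s, so 5 commercial breaks suffice.

Yes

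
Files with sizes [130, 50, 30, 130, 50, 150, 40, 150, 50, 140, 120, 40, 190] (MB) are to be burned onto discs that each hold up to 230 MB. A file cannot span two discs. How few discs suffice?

Total = 190 + 150 + 150 + 140 + 130 + 130 + 120 + 50 + 50 + 50 + 40 + 40 + 30 = 1270 MB.
Lower bound: ⌈1270/230⌉ = 6 discs.
Also, 7 files each exceed 115 MB, and no two of those can share a disc, so at least 7 discs are needed.
A packing using 7 discs:
  disc 1: 190 + 40 = 230
  disc 2: 150 + 50 + 30 = 230
  disc 3: 150 + 50 = 200
  disc 4: 140 + 50 + 40 = 230
  disc 5: 130 = 130
  disc 6: 130 = 130
  disc 7: 120 = 120
This matches the lower bound, so 7 is optimal.

7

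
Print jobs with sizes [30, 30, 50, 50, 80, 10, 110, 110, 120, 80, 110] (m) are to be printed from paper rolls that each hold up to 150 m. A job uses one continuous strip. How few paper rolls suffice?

Total = 120 + 110 + 110 + 110 + 80 + 80 + 50 + 50 + 30 + 30 + 10 = 780 m.
Lower bound: ⌈780/150⌉ = 6 paper rolls.
A packing using 6 paper rolls:
  roll 1: 120 + 30 = 150
  roll 2: 110 + 30 + 10 = 150
  roll 3: 110 = 110
  roll 4: 110 = 110
  roll 5: 80 + 50 = 130
  roll 6: 80 + 50 = 130
This matches the lower bound, so 6 is optimal.

6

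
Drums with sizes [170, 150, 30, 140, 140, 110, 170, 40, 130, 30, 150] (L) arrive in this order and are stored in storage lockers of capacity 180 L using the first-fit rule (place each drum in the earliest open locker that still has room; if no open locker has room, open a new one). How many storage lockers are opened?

8

  170 → locker 1 (new)  [load 170/180]
  150 → locker 2 (new)  [load 150/180]
  30 → locker 2  [load 180/180]
  140 → locker 3 (new)  [load 140/180]
  140 → locker 4 (new)  [load 140/180]
  110 → locker 5 (new)  [load 110/180]
  170 → locker 6 (new)  [load 170/180]
  40 → locker 3  [load 180/180]
  130 → locker 7 (new)  [load 130/180]
  30 → locker 4  [load 170/180]
  150 → locker 8 (new)  [load 150/180]
8 storage lockers opened.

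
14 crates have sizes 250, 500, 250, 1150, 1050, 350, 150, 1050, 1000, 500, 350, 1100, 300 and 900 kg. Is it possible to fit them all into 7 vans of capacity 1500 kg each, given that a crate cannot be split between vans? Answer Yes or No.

Yes

A valid assignment using 7 vans:
  van 1: 1150 + 350 = 1500
  van 2: 1100 + 350 = 1450
  van 3: 1050 + 300 + 150 = 1500
  van 4: 1050 + 250 = 1300
  van 5: 1000 + 500 = 1500
  van 6: 900 + 500 = 1400
  van 7: 250 = 250
Every load is within 1500 kg, so 7 vans suffice.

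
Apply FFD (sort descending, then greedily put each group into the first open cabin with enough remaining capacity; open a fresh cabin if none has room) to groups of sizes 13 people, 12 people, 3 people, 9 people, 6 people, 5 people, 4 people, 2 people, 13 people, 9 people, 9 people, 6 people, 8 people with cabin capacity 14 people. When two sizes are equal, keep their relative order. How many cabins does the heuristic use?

Sorted descending: 13, 13, 12, 9, 9, 9, 8, 6, 6, 5, 4, 3, 2.
  13 → cabin 1 (new)  [load 13/14]
  13 → cabin 2 (new)  [load 13/14]
  12 → cabin 3 (new)  [load 12/14]
  9 → cabin 4 (new)  [load 9/14]
  9 → cabin 5 (new)  [load 9/14]
  9 → cabin 6 (new)  [load 9/14]
  8 → cabin 7 (new)  [load 8/14]
  6 → cabin 7  [load 14/14]
  6 → cabin 8 (new)  [load 6/14]
  5 → cabin 4  [load 14/14]
  4 → cabin 5  [load 13/14]
  3 → cabin 6  [load 12/14]
  2 → cabin 3  [load 14/14]
8 cabins opened.

8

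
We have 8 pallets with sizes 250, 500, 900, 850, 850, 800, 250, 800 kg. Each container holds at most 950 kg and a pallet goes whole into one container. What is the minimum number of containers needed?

7

Total = 900 + 850 + 850 + 800 + 800 + 500 + 250 + 250 = 5200 kg.
Lower bound: ⌈5200/950⌉ = 6 containers.
A packing using 7 containers:
  container 1: 900 = 900
  container 2: 850 = 850
  container 3: 850 = 850
  container 4: 800 = 800
  container 5: 800 = 800
  container 6: 500 + 250 = 750
  container 7: 250 = 250
No arrangement into 6 containers stays within capacity, so 7 is optimal.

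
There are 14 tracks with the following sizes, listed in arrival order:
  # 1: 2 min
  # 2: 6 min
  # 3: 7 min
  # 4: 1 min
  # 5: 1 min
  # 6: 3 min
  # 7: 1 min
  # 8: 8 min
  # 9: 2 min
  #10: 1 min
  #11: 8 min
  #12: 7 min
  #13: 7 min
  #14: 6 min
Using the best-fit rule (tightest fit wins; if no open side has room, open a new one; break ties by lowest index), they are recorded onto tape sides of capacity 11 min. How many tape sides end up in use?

  2 → side 1 (new)  [load 2/11]
  6 → side 1  [load 8/11]
  7 → side 2 (new)  [load 7/11]
  1 → side 1  [load 9/11]
  1 → side 1  [load 10/11]
  3 → side 2  [load 10/11]
  1 → side 1  [load 11/11]
  8 → side 3 (new)  [load 8/11]
  2 → side 3  [load 10/11]
  1 → side 2  [load 11/11]
  8 → side 4 (new)  [load 8/11]
  7 → side 5 (new)  [load 7/11]
  7 → side 6 (new)  [load 7/11]
  6 → side 7 (new)  [load 6/11]
7 tape sides opened.

7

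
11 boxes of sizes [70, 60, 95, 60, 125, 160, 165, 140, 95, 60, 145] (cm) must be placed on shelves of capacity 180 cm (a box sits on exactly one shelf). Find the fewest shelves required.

8

Total = 165 + 160 + 145 + 140 + 125 + 95 + 95 + 70 + 60 + 60 + 60 = 1175 cm.
Lower bound: ⌈1175/180⌉ = 7 shelves.
A packing using 8 shelves:
  shelf 1: 165 = 165
  shelf 2: 160 = 160
  shelf 3: 145 = 145
  shelf 4: 140 = 140
  shelf 5: 125 = 125
  shelf 6: 95 + 70 = 165
  shelf 7: 95 + 60 = 155
  shelf 8: 60 + 60 = 120
No arrangement into 7 shelves stays within capacity, so 8 is optimal.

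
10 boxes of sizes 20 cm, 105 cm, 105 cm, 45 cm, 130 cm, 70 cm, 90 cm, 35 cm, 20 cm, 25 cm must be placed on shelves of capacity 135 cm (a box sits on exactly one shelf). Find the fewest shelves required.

5

Total = 130 + 105 + 105 + 90 + 70 + 45 + 35 + 25 + 20 + 20 = 645 cm.
Lower bound: ⌈645/135⌉ = 5 shelves.
A packing using 5 shelves:
  shelf 1: 130 = 130
  shelf 2: 105 + 25 = 130
  shelf 3: 105 + 20 = 125
  shelf 4: 90 + 45 = 135
  shelf 5: 70 + 35 + 20 = 125
This matches the lower bound, so 5 is optimal.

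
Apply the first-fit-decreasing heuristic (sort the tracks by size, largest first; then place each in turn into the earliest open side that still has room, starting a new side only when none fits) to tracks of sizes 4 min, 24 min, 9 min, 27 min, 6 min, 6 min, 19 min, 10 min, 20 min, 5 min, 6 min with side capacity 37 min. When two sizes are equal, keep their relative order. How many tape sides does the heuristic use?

4

Sorted descending: 27, 24, 20, 19, 10, 9, 6, 6, 6, 5, 4.
  27 → side 1 (new)  [load 27/37]
  24 → side 2 (new)  [load 24/37]
  20 → side 3 (new)  [load 20/37]
  19 → side 4 (new)  [load 19/37]
  10 → side 1  [load 37/37]
  9 → side 2  [load 33/37]
  6 → side 3  [load 26/37]
  6 → side 3  [load 32/37]
  6 → side 4  [load 25/37]
  5 → side 3  [load 37/37]
  4 → side 2  [load 37/37]
4 tape sides opened.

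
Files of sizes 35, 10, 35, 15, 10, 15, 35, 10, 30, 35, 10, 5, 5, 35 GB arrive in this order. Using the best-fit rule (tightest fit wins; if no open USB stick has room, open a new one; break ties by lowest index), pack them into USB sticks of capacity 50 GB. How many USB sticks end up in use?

  35 → USB stick 1 (new)  [load 35/50]
  10 → USB stick 1  [load 45/50]
  35 → USB stick 2 (new)  [load 35/50]
  15 → USB stick 2  [load 50/50]
  10 → USB stick 3 (new)  [load 10/50]
  15 → USB stick 3  [load 25/50]
  35 → USB stick 4 (new)  [load 35/50]
  10 → USB stick 4  [load 45/50]
  30 → USB stick 5 (new)  [load 30/50]
  35 → USB stick 6 (new)  [load 35/50]
  10 → USB stick 6  [load 45/50]
  5 → USB stick 1  [load 50/50]
  5 → USB stick 4  [load 50/50]
  35 → USB stick 7 (new)  [load 35/50]
7 USB sticks opened.

7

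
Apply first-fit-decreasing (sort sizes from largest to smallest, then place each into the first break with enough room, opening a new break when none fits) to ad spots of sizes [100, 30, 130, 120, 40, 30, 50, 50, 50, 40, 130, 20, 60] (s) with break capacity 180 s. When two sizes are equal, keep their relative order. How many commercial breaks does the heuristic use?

5

Sorted descending: 130, 130, 120, 100, 60, 50, 50, 50, 40, 40, 30, 30, 20.
  130 → break 1 (new)  [load 130/180]
  130 → break 2 (new)  [load 130/180]
  120 → break 3 (new)  [load 120/180]
  100 → break 4 (new)  [load 100/180]
  60 → break 3  [load 180/180]
  50 → break 1  [load 180/180]
  50 → break 2  [load 180/180]
  50 → break 4  [load 150/180]
  40 → break 5 (new)  [load 40/180]
  40 → break 5  [load 80/180]
  30 → break 4  [load 180/180]
  30 → break 5  [load 110/180]
  20 → break 5  [load 130/180]
5 commercial breaks opened.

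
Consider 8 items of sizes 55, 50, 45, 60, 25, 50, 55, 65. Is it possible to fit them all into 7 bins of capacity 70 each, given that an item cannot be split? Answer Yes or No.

Yes

A valid assignment using 7 bins:
  bin 1: 65 = 65
  bin 2: 60 = 60
  bin 3: 55 = 55
  bin 4: 55 = 55
  bin 5: 50 = 50
  bin 6: 50 = 50
  bin 7: 45 + 25 = 70
Every load is within 70, so 7 bins suffice.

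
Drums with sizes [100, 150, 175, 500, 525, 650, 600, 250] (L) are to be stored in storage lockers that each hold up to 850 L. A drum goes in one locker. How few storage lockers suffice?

Total = 650 + 600 + 525 + 500 + 250 + 175 + 150 + 100 = 2950 L.
Lower bound: ⌈2950/850⌉ = 4 storage lockers.
A packing using 4 storage lockers:
  locker 1: 650 + 175 = 825
  locker 2: 600 + 250 = 850
  locker 3: 525 + 150 + 100 = 775
  locker 4: 500 = 500
This matches the lower bound, so 4 is optimal.

4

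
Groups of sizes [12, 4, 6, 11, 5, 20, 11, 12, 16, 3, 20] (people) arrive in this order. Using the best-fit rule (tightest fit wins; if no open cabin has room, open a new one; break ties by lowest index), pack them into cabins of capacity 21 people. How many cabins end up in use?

  12 → cabin 1 (new)  [load 12/21]
  4 → cabin 1  [load 16/21]
  6 → cabin 2 (new)  [load 6/21]
  11 → cabin 2  [load 17/21]
  5 → cabin 1  [load 21/21]
  20 → cabin 3 (new)  [load 20/21]
  11 → cabin 4 (new)  [load 11/21]
  12 → cabin 5 (new)  [load 12/21]
  16 → cabin 6 (new)  [load 16/21]
  3 → cabin 2  [load 20/21]
  20 → cabin 7 (new)  [load 20/21]
7 cabins opened.

7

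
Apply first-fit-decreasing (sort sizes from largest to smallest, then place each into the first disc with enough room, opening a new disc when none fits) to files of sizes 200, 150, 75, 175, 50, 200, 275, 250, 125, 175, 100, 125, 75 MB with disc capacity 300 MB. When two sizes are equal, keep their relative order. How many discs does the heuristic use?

Sorted descending: 275, 250, 200, 200, 175, 175, 150, 125, 125, 100, 75, 75, 50.
  275 → disc 1 (new)  [load 275/300]
  250 → disc 2 (new)  [load 250/300]
  200 → disc 3 (new)  [load 200/300]
  200 → disc 4 (new)  [load 200/300]
  175 → disc 5 (new)  [load 175/300]
  175 → disc 6 (new)  [load 175/300]
  150 → disc 7 (new)  [load 150/300]
  125 → disc 5  [load 300/300]
  125 → disc 6  [load 300/300]
  100 → disc 3  [load 300/300]
  75 → disc 4  [load 275/300]
  75 → disc 7  [load 225/300]
  50 → disc 2  [load 300/300]
7 discs opened.

7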